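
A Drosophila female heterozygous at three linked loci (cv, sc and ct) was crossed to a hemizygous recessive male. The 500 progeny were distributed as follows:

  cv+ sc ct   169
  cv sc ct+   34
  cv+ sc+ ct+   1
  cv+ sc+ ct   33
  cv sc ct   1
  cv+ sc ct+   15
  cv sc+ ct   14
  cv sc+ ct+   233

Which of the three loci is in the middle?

The two most frequent reciprocal classes, cv+ sc ct and cv sc+ ct+, are the parental types, so the F1 was cv+ sc ct / cv sc+ ct+.
The two rarest classes, cv sc ct and cv+ sc+ ct+, are the double crossovers. Comparing them with the parentals, only the cv allele has switched, so cv is the middle locus and the order is ct – cv – sc.

cv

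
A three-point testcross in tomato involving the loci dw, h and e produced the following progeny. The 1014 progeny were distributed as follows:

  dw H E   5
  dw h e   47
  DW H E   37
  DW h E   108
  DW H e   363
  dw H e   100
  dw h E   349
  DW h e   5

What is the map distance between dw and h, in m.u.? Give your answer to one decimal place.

The two most frequent reciprocal classes, DW H e and dw h E, are the parental types, so the F1 was DW H e / dw h E.
The two rarest classes, DW h e and dw H E, are the double crossovers. Comparing them with the parentals, only the h allele has switched, so h is the middle locus and the order is dw – h – e.
Crossovers in the dw–h interval produce the single-crossover classes dw H e and DW h E (100 + 108 = 208) plus the double crossovers (10).
RF(dw–h) = (208 + 10) / 1014 = 218/1014 = 0.2150 → 21.5 m.u.

21.5 m.u.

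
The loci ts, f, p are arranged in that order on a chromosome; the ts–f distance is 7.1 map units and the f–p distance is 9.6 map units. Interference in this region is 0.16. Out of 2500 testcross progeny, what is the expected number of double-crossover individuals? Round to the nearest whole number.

14

Map distances give recombination frequencies of 0.071 and 0.096 for the two intervals.
With interference 0.16 (so coincidence = 0.84), expected double-crossover frequency = 0.071 × 0.096 × 0.84 = 0.00573.
Expected number = 0.00573 × 2500 = 14.31 ≈ 14.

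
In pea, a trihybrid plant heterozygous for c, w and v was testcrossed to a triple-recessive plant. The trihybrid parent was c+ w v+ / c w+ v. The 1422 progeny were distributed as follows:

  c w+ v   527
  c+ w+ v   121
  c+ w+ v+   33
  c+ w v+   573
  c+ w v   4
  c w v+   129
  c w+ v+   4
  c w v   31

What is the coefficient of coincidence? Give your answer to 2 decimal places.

The two rarest classes, c+ w v and c w+ v+, are the double crossovers. Comparing them with the parentals, only the v allele has switched, so v is the middle locus and the order is c – v – w.
c–v: (250 + 8)/1422 = 0.1814; v–w: (64 + 8)/1422 = 0.0506.
Expected DCO frequency = 0.1814 × 0.0506 ≈ 0.00918; observed = 8/1422 ≈ 0.00563.
Coefficient of coincidence = 0.00563/0.00918 ≈ 0.61.

0.61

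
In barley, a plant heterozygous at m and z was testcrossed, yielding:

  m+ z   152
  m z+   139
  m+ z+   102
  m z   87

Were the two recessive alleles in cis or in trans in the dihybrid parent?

The two most frequent classes are m+ z (152) and m z+ (139); these are the parental (non-recombinant) types.
So the F1 carried m+ z on one chromosome and m z+ on the other — the recessive alleles are on opposite chromosomes (trans / repulsion).

trans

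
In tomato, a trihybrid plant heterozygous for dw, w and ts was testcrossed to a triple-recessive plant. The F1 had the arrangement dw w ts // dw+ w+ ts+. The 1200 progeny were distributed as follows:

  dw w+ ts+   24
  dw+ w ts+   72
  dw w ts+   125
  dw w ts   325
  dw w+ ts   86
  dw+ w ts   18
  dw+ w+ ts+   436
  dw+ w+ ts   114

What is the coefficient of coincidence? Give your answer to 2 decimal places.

0.90

The two rarest classes, dw+ w ts and dw w+ ts+, are the double crossovers. Comparing them with the parentals, only the dw allele has switched, so dw is the middle locus and the order is w – dw – ts.
w–dw: (158 + 42)/1200 = 0.1667; dw–ts: (239 + 42)/1200 = 0.2342.
Expected DCO frequency = 0.1667 × 0.2342 ≈ 0.03904; observed = 42/1200 ≈ 0.03500.
Coefficient of coincidence = 0.03500/0.03904 ≈ 0.90.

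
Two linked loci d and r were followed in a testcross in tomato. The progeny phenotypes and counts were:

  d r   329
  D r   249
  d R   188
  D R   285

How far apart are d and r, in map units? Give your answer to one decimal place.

The two most frequent classes, D R (285) and d r (329), are the parental types, so the F1 was D R / d r.
The recombinant classes are D r and d R: 249 + 188 = 437.
Recombination frequency = 437/1051 = 0.4158 ≈ 41.6%, i.e. 41.6 map units.

41.6 map units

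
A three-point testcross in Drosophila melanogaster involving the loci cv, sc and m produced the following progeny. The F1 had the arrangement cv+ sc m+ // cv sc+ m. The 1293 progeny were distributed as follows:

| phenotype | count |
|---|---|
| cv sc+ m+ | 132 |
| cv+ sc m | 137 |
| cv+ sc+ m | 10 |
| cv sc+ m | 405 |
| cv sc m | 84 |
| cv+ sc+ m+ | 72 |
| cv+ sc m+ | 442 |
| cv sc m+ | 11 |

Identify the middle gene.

The two rarest classes, cv sc m+ and cv+ sc+ m, are the double crossovers. Comparing them with the parentals, only the cv allele has switched, so cv is the middle locus and the order is sc – cv – m.

cv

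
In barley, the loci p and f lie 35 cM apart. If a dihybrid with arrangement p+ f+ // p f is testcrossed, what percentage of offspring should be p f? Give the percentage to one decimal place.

32.5%

A map distance of 35 cM corresponds to a recombination frequency of 0.350.
The F1 is p+ f+ / p f, so p f is a parental gamete class with expected frequency (1 − r)/2 = 0.650/2 = 0.3250.
That is 0.3250 = 32.5% of the progeny.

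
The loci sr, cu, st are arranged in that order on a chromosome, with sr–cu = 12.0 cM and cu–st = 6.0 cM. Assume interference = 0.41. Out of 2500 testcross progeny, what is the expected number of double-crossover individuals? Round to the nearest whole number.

11

Map distances give recombination frequencies of 0.120 and 0.060 for the two intervals.
With interference 0.41 (so coincidence = 0.59), expected double-crossover frequency = 0.120 × 0.060 × 0.59 = 0.00425.
Expected number = 0.00425 × 2500 = 10.62 ≈ 11.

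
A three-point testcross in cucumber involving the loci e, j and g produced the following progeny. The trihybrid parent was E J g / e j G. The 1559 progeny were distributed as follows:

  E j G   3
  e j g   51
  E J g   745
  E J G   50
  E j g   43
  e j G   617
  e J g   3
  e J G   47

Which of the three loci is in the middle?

The two rarest classes, e J g and E j G, are the double crossovers. Comparing them with the parentals, only the e allele has switched, so e is the middle locus and the order is j – e – g.

e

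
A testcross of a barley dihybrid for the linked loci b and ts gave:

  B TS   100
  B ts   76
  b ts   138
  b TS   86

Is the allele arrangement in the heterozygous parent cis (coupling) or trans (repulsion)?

The two most frequent classes are B TS (100) and b ts (138); these are the parental (non-recombinant) types.
So the F1 carried B TS on one chromosome and b ts on the other — the recessive alleles are on the same chromosome (cis / coupling).

cis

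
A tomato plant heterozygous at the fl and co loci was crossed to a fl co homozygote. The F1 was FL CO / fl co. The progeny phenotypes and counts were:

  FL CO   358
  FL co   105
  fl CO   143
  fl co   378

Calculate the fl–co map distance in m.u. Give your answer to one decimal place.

The recombinant classes are FL co and fl CO: 105 + 143 = 248.
Recombination frequency = 248/984 = 0.2520 ≈ 25.2%, i.e. 25.2 m.u.

25.2 m.u.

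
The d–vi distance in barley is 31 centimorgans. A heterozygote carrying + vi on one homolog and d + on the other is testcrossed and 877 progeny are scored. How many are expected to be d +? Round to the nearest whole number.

303

A map distance of 31 centimorgans corresponds to a recombination frequency of 0.310.
The F1 is + vi / d +, so d + is a parental gamete class with expected frequency (1 − r)/2 = 0.690/2 = 0.3450.
Expected number = 0.3450 × 877 = 302.56 ≈ 303.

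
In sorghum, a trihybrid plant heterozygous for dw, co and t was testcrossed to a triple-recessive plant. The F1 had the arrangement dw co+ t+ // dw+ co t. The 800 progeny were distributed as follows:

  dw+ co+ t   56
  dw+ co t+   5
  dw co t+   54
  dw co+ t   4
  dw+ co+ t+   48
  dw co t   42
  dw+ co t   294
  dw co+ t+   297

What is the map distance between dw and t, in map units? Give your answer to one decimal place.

12.4 map units

The two rarest classes, dw co+ t and dw+ co t+, are the double crossovers. Comparing them with the parentals, only the t allele has switched, so t is the middle locus and the order is co – t – dw.
Crossovers in the t–dw interval produce the single-crossover classes dw+ co+ t+ and dw co t (48 + 42 = 90) plus the double crossovers (9).
RF(t–dw) = (90 + 9) / 800 = 99/800 = 0.1237 → 12.4 map units.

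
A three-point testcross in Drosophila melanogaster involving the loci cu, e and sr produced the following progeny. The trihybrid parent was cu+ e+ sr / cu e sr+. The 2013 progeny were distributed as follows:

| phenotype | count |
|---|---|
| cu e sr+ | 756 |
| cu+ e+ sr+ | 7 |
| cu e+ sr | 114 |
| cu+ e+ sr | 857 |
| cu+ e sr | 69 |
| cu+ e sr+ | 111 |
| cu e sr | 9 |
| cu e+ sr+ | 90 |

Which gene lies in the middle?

The two rarest classes, cu+ e+ sr+ and cu e sr, are the double crossovers. Comparing them with the parentals, only the sr allele has switched, so sr is the middle locus and the order is cu – sr – e.

sr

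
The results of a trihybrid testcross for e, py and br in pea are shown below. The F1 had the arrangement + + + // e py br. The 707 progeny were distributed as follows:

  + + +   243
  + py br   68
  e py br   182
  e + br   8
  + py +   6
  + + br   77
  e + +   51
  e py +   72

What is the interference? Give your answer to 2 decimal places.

0.54

The two rarest classes, + py + and e + br, are the double crossovers. Comparing them with the parentals, only the py allele has switched, so py is the middle locus and the order is br – py – e.
br–py: (149 + 14)/707 = 0.2306; py–e: (119 + 14)/707 = 0.1881.
Expected DCO frequency = 0.2306 × 0.1881 ≈ 0.04338; observed = 14/707 ≈ 0.01980.
Coefficient of coincidence = 0.01980/0.04338 ≈ 0.46; interference = 1 − 0.46 = 0.54.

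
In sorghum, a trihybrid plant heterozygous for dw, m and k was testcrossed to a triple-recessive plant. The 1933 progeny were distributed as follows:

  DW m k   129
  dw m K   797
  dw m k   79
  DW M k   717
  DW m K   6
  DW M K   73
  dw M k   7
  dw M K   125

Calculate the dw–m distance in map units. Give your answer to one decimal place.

13.8 map units

The two most frequent reciprocal classes, dw m K and DW M k, are the parental types, so the F1 was dw m K / DW M k.
The two rarest classes, DW m K and dw M k, are the double crossovers. Comparing them with the parentals, only the dw allele has switched, so dw is the middle locus and the order is m – dw – k.
Crossovers in the m–dw interval produce the single-crossover classes dw M K and DW m k (125 + 129 = 254) plus the double crossovers (13).
RF(m–dw) = (254 + 13) / 1933 = 267/1933 = 0.1381 → 13.8 map units.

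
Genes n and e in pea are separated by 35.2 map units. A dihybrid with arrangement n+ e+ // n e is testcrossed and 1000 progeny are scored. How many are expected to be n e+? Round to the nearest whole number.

A map distance of 35.2 map units corresponds to a recombination frequency of 0.352.
The F1 is n+ e+ / n e, so n e+ is a recombinant gamete class with expected frequency r/2 = 0.352/2 = 0.1760.
Expected number = 0.1760 × 1000 = 176.00 ≈ 176.

176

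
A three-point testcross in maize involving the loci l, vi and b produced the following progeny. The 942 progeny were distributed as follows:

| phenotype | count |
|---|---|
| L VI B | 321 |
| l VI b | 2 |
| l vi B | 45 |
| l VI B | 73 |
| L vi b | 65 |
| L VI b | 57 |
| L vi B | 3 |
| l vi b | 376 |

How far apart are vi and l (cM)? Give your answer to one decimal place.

15.2 cM

The two most frequent reciprocal classes, L VI B and l vi b, are the parental types, so the F1 was L VI B / l vi b.
The two rarest classes, L vi B and l VI b, are the double crossovers. Comparing them with the parentals, only the vi allele has switched, so vi is the middle locus and the order is b – vi – l.
Crossovers in the vi–l interval produce the single-crossover classes l VI B and L vi b (73 + 65 = 138) plus the double crossovers (5).
RF(vi–l) = (138 + 5) / 942 = 143/942 = 0.1518 → 15.2 cM.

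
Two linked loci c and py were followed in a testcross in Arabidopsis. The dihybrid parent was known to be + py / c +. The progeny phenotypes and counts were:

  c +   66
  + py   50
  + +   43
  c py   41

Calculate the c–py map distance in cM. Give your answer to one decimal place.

The recombinant classes are + + and c py: 43 + 41 = 84.
Recombination frequency = 84/200 = 0.4200 ≈ 42.0%, i.e. 42.0 cM.

42.0 cM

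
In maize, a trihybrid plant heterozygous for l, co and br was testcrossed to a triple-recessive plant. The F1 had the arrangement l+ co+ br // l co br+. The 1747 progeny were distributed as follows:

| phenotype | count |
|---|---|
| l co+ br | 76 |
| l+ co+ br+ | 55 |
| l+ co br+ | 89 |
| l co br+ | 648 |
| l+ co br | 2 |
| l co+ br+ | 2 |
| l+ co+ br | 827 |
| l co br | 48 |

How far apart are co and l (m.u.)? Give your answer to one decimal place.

The two rarest classes, l+ co br and l co+ br+, are the double crossovers. Comparing them with the parentals, only the co allele has switched, so co is the middle locus and the order is l – co – br.
Crossovers in the l–co interval produce the single-crossover classes l co+ br and l+ co br+ (76 + 89 = 165) plus the double crossovers (4).
RF(l–co) = (165 + 4) / 1747 = 169/1747 = 0.0967 → 9.7 m.u.

9.7 m.u.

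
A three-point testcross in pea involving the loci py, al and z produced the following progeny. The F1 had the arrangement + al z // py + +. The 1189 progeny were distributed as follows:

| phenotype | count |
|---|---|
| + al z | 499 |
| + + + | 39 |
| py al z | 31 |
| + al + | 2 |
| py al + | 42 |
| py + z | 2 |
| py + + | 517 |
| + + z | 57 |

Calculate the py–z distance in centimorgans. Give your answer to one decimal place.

The two rarest classes, + al + and py + z, are the double crossovers. Comparing them with the parentals, only the z allele has switched, so z is the middle locus and the order is py – z – al.
Crossovers in the py–z interval produce the single-crossover classes py al z and + + + (31 + 39 = 70) plus the double crossovers (4).
RF(py–z) = (70 + 4) / 1189 = 74/1189 = 0.0622 → 6.2 centimorgans.

6.2 centimorgans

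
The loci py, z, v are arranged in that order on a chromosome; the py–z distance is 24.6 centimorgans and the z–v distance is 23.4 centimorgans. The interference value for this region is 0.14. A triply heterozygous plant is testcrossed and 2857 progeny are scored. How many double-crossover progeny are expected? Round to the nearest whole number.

Map distances give recombination frequencies of 0.246 and 0.234 for the two intervals.
With interference 0.14 (so coincidence = 0.86), expected double-crossover frequency = 0.246 × 0.234 × 0.86 = 0.04951.
Expected number = 0.04951 × 2857 = 141.44 ≈ 141.

141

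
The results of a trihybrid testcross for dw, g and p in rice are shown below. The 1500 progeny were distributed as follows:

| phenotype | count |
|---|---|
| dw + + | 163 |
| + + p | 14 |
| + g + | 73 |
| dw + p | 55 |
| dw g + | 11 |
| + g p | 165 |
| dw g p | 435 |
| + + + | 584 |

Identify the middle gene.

p

The two most frequent reciprocal classes, + + + and dw g p, are the parental types, so the F1 was + + + / dw g p.
The two rarest classes, + + p and dw g +, are the double crossovers. Comparing them with the parentals, only the p allele has switched, so p is the middle locus and the order is dw – p – g.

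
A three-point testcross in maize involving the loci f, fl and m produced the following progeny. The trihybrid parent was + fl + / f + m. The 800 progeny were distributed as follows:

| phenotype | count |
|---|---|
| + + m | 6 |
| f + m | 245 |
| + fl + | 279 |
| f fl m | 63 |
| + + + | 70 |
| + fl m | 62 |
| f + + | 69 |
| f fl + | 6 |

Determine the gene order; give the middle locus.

The two rarest classes, f fl + and + + m, are the double crossovers. Comparing them with the parentals, only the f allele has switched, so f is the middle locus and the order is fl – f – m.

f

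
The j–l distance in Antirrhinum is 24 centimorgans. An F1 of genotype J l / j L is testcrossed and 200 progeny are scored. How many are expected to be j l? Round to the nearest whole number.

24

A map distance of 24 centimorgans corresponds to a recombination frequency of 0.240.
The F1 is J l / j L, so j l is a recombinant gamete class with expected frequency r/2 = 0.240/2 = 0.1200.
Expected number = 0.1200 × 200 = 24.00 ≈ 24.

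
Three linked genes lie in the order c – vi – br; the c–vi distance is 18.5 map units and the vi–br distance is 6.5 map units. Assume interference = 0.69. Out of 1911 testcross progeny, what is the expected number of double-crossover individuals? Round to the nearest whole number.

7

Map distances give recombination frequencies of 0.185 and 0.065 for the two intervals.
With interference 0.69 (so coincidence = 0.31), expected double-crossover frequency = 0.185 × 0.065 × 0.31 = 0.00373.
Expected number = 0.00373 × 1911 = 7.12 ≈ 7.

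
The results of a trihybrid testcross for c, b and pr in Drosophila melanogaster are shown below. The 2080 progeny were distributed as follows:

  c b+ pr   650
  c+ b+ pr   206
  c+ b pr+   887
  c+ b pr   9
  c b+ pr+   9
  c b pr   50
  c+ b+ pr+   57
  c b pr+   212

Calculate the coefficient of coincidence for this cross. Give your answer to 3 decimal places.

The two most frequent reciprocal classes, c+ b pr+ and c b+ pr, are the parental types, so the F1 was c+ b pr+ / c b+ pr.
The two rarest classes, c+ b pr and c b+ pr+, are the double crossovers. Comparing them with the parentals, only the pr allele has switched, so pr is the middle locus and the order is c – pr – b.
c–pr: (418 + 18)/2080 = 0.2096; pr–b: (107 + 18)/2080 = 0.0601.
Expected DCO frequency = 0.2096 × 0.0601 ≈ 0.01260; observed = 18/2080 ≈ 0.00865.
Coefficient of coincidence = 0.00865/0.01260 ≈ 0.687.

0.687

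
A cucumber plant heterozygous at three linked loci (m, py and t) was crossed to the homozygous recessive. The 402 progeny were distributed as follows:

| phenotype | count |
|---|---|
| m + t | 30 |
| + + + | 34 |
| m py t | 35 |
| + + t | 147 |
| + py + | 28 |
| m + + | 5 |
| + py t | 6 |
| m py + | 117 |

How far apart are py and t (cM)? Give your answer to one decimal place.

19.9 cM

The two most frequent reciprocal classes, + + t and m py +, are the parental types, so the F1 was + + t / m py +.
The two rarest classes, + py t and m + +, are the double crossovers. Comparing them with the parentals, only the py allele has switched, so py is the middle locus and the order is m – py – t.
Crossovers in the py–t interval produce the single-crossover classes + + + and m py t (34 + 35 = 69) plus the double crossovers (11).
RF(py–t) = (69 + 11) / 402 = 80/402 = 0.1990 → 19.9 cM.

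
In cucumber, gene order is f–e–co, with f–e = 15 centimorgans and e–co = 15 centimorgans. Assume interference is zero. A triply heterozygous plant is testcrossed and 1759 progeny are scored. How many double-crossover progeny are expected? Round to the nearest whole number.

Map distances give recombination frequencies of 0.150 and 0.150 for the two intervals.
With no interference, expected double-crossover frequency = 0.150 × 0.150 = 0.02250.
Expected number = 0.02250 × 1759 = 39.58 ≈ 40.

40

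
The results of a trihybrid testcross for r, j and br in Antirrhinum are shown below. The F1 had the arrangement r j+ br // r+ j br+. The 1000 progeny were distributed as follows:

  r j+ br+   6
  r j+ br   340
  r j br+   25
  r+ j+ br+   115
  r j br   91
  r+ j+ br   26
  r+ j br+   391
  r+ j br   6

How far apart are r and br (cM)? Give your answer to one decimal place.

6.3 cM

The two rarest classes, r j+ br+ and r+ j br, are the double crossovers. Comparing them with the parentals, only the br allele has switched, so br is the middle locus and the order is j – br – r.
Crossovers in the br–r interval produce the single-crossover classes r+ j+ br and r j br+ (26 + 25 = 51) plus the double crossovers (12).
RF(br–r) = (51 + 12) / 1000 = 63/1000 = 0.0630 → 6.3 cM.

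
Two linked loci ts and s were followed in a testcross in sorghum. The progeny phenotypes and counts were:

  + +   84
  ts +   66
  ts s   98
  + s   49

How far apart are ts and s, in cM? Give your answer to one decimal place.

The two most frequent classes, + + (84) and ts s (98), are the parental types, so the F1 was + + / ts s.
The recombinant classes are + s and ts +: 49 + 66 = 115.
Recombination frequency = 115/297 = 0.3872 ≈ 38.7%, i.e. 38.7 cM.

38.7 cM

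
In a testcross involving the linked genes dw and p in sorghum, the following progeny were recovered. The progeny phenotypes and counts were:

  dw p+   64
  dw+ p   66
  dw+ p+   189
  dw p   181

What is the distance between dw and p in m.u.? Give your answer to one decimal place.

26.0 m.u.

The two most frequent classes, dw+ p+ (189) and dw p (181), are the parental types, so the F1 was dw+ p+ / dw p.
The recombinant classes are dw+ p and dw p+: 66 + 64 = 130.
Recombination frequency = 130/500 = 0.2600 ≈ 26.0%, i.e. 26.0 m.u.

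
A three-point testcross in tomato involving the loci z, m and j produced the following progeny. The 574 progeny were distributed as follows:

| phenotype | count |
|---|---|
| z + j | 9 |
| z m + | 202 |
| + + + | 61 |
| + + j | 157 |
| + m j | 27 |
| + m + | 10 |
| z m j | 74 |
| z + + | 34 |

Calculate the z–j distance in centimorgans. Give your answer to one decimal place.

26.8 centimorgans

The two most frequent reciprocal classes, + + j and z m +, are the parental types, so the F1 was + + j / z m +.
The two rarest classes, z + j and + m +, are the double crossovers. Comparing them with the parentals, only the z allele has switched, so z is the middle locus and the order is m – z – j.
Crossovers in the z–j interval produce the single-crossover classes + + + and z m j (61 + 74 = 135) plus the double crossovers (19).
RF(z–j) = (135 + 19) / 574 = 154/574 = 0.2683 → 26.8 centimorgans.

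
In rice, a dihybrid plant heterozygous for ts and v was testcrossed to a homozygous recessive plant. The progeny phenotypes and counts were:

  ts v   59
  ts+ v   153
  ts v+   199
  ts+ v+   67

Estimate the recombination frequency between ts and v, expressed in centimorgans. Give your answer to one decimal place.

The two most frequent classes, ts+ v (153) and ts v+ (199), are the parental types, so the F1 was ts+ v / ts v+.
The recombinant classes are ts+ v+ and ts v: 67 + 59 = 126.
Recombination frequency = 126/478 = 0.2636 ≈ 26.4%, i.e. 26.4 centimorgans.

26.4 centimorgans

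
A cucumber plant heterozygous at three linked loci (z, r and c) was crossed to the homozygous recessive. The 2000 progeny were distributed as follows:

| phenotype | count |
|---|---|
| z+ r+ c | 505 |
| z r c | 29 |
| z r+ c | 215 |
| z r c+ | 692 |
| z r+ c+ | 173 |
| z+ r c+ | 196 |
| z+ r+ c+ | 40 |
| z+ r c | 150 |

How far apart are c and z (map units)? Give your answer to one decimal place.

The two most frequent reciprocal classes, z r c+ and z+ r+ c, are the parental types, so the F1 was z r c+ / z+ r+ c.
The two rarest classes, z r c and z+ r+ c+, are the double crossovers. Comparing them with the parentals, only the c allele has switched, so c is the middle locus and the order is r – c – z.
Crossovers in the c–z interval produce the single-crossover classes z+ r c+ and z r+ c (196 + 215 = 411) plus the double crossovers (69).
RF(c–z) = (411 + 69) / 2000 = 480/2000 = 0.2400 → 24.0 map units.

24.0 map units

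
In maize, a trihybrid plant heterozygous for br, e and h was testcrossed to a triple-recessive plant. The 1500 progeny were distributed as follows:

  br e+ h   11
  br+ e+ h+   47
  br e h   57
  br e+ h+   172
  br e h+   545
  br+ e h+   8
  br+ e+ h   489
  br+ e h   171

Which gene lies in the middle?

The two most frequent reciprocal classes, br+ e+ h and br e h+, are the parental types, so the F1 was br+ e+ h / br e h+.
The two rarest classes, br e+ h and br+ e h+, are the double crossovers. Comparing them with the parentals, only the br allele has switched, so br is the middle locus and the order is e – br – h.

br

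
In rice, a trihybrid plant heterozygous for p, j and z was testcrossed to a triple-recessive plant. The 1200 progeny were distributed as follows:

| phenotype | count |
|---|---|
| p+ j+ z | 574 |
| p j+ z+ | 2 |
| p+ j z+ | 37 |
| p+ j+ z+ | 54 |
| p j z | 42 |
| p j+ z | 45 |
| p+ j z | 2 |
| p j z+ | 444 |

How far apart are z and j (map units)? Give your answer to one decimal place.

8.3 map units

The two most frequent reciprocal classes, p j z+ and p+ j+ z, are the parental types, so the F1 was p j z+ / p+ j+ z.
The two rarest classes, p j+ z+ and p+ j z, are the double crossovers. Comparing them with the parentals, only the j allele has switched, so j is the middle locus and the order is z – j – p.
Crossovers in the z–j interval produce the single-crossover classes p j z and p+ j+ z+ (42 + 54 = 96) plus the double crossovers (4).
RF(z–j) = (96 + 4) / 1200 = 100/1200 = 0.0833 → 8.3 map units.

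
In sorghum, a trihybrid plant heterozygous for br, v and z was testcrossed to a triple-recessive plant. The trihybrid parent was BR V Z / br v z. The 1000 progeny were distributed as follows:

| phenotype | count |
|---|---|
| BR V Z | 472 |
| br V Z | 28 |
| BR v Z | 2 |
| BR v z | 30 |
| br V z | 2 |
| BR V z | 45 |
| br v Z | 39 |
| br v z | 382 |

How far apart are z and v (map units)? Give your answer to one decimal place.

The two rarest classes, BR v Z and br V z, are the double crossovers. Comparing them with the parentals, only the v allele has switched, so v is the middle locus and the order is br – v – z.
Crossovers in the v–z interval produce the single-crossover classes BR V z and br v Z (45 + 39 = 84) plus the double crossovers (4).
RF(v–z) = (84 + 4) / 1000 = 88/1000 = 0.0880 → 8.8 map units.

8.8 map units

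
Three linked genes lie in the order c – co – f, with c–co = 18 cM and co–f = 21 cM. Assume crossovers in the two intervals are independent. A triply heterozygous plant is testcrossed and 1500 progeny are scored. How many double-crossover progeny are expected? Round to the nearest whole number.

Map distances give recombination frequencies of 0.180 and 0.210 for the two intervals.
With no interference, expected double-crossover frequency = 0.180 × 0.210 = 0.03780.
Expected number = 0.03780 × 1500 = 56.70 ≈ 57.

57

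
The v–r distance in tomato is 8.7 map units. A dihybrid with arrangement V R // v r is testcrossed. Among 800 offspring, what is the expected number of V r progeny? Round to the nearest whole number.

35

A map distance of 8.7 map units corresponds to a recombination frequency of 0.087.
The F1 is V R / v r, so V r is a recombinant gamete class with expected frequency r/2 = 0.087/2 = 0.0435.
Expected number = 0.0435 × 800 = 34.80 ≈ 35.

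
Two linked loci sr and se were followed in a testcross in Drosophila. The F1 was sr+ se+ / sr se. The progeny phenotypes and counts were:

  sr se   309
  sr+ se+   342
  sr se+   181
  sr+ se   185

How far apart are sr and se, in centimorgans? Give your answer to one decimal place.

36.0 centimorgans

The recombinant classes are sr+ se and sr se+: 185 + 181 = 366.
Recombination frequency = 366/1017 = 0.3599 ≈ 36.0%, i.e. 36.0 centimorgans.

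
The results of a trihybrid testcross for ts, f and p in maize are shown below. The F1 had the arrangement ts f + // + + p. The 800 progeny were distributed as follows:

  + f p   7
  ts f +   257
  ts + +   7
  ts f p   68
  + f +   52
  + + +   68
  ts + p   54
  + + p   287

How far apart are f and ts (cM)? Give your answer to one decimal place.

15.0 cM

The two rarest classes, ts + + and + f p, are the double crossovers. Comparing them with the parentals, only the f allele has switched, so f is the middle locus and the order is ts – f – p.
Crossovers in the ts–f interval produce the single-crossover classes + f + and ts + p (52 + 54 = 106) plus the double crossovers (14).
RF(ts–f) = (106 + 14) / 800 = 120/800 = 0.1500 → 15.0 cM.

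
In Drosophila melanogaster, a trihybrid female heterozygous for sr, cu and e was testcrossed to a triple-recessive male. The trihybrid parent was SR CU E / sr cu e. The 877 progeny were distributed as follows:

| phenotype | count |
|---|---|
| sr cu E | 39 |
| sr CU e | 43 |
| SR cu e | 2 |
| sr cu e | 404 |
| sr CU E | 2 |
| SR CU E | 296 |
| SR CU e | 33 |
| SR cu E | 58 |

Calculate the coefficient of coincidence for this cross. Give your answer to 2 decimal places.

0.44

The two rarest classes, sr CU E and SR cu e, are the double crossovers. Comparing them with the parentals, only the sr allele has switched, so sr is the middle locus and the order is cu – sr – e.
cu–sr: (101 + 4)/877 = 0.1197; sr–e: (72 + 4)/877 = 0.0867.
Expected DCO frequency = 0.1197 × 0.0867 ≈ 0.01038; observed = 4/877 ≈ 0.00456.
Coefficient of coincidence = 0.00456/0.01038 ≈ 0.44.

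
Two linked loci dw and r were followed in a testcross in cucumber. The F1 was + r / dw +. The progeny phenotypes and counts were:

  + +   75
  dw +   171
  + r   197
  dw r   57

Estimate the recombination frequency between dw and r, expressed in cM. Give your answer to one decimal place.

26.4 cM

The recombinant classes are + + and dw r: 75 + 57 = 132.
Recombination frequency = 132/500 = 0.2640 ≈ 26.4%, i.e. 26.4 cM.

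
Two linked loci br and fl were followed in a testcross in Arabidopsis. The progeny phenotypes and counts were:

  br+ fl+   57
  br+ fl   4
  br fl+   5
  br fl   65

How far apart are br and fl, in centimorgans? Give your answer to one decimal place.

6.9 centimorgans

The two most frequent classes, br+ fl+ (57) and br fl (65), are the parental types, so the F1 was br+ fl+ / br fl.
The recombinant classes are br+ fl and br fl+: 4 + 5 = 9.
Recombination frequency = 9/131 = 0.0687 ≈ 6.9%, i.e. 6.9 centimorgans.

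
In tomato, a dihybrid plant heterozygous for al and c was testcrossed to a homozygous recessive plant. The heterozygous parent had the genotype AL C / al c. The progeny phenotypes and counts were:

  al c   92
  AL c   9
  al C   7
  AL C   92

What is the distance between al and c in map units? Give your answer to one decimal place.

8.0 map units

The recombinant classes are AL c and al C: 9 + 7 = 16.
Recombination frequency = 16/200 = 0.0800 ≈ 8.0%, i.e. 8.0 map units.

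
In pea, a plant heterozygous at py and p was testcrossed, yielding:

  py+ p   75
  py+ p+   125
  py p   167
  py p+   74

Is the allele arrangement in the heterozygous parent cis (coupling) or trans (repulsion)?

cis

The two most frequent classes are py+ p+ (125) and py p (167); these are the parental (non-recombinant) types.
So the F1 carried py+ p+ on one chromosome and py p on the other — the recessive alleles are on the same chromosome (cis / coupling).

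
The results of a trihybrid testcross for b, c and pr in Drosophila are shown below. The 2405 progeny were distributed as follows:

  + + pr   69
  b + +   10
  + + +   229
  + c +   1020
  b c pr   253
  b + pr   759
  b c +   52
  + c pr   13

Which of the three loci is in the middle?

pr

The two most frequent reciprocal classes, b + pr and + c +, are the parental types, so the F1 was b + pr / + c +.
The two rarest classes, b + + and + c pr, are the double crossovers. Comparing them with the parentals, only the pr allele has switched, so pr is the middle locus and the order is c – pr – b.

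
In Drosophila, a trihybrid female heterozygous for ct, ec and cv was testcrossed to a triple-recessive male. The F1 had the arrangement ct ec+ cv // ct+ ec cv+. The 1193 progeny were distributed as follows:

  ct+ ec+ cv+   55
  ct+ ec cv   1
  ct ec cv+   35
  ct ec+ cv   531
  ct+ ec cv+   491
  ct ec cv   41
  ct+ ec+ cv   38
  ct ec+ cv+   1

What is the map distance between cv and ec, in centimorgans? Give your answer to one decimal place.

8.2 centimorgans

The two rarest classes, ct ec+ cv+ and ct+ ec cv, are the double crossovers. Comparing them with the parentals, only the cv allele has switched, so cv is the middle locus and the order is ec – cv – ct.
Crossovers in the ec–cv interval produce the single-crossover classes ct ec cv and ct+ ec+ cv+ (41 + 55 = 96) plus the double crossovers (2).
RF(ec–cv) = (96 + 2) / 1193 = 98/1193 = 0.0821 → 8.2 centimorgans.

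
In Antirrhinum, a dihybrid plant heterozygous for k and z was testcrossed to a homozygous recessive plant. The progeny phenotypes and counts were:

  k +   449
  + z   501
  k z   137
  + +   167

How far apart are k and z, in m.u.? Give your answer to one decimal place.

The two most frequent classes, + z (501) and k + (449), are the parental types, so the F1 was + z / k +.
The recombinant classes are + + and k z: 167 + 137 = 304.
Recombination frequency = 304/1254 = 0.2424 ≈ 24.2%, i.e. 24.2 m.u.

24.2 m.u.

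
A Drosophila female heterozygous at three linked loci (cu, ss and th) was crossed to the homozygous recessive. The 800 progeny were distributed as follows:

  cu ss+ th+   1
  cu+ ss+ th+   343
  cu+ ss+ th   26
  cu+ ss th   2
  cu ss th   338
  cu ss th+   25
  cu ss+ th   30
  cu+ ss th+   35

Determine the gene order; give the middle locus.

cu

The two most frequent reciprocal classes, cu ss th and cu+ ss+ th+, are the parental types, so the F1 was cu ss th / cu+ ss+ th+.
The two rarest classes, cu+ ss th and cu ss+ th+, are the double crossovers. Comparing them with the parentals, only the cu allele has switched, so cu is the middle locus and the order is th – cu – ss.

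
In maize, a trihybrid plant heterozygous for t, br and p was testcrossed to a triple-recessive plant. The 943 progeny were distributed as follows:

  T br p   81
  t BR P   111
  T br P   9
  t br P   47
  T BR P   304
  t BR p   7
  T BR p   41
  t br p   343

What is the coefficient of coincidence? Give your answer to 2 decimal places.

0.70

The two most frequent reciprocal classes, T BR P and t br p, are the parental types, so the F1 was T BR P / t br p.
The two rarest classes, T br P and t BR p, are the double crossovers. Comparing them with the parentals, only the br allele has switched, so br is the middle locus and the order is t – br – p.
t–br: (192 + 16)/943 = 0.2206; br–p: (88 + 16)/943 = 0.1103.
Expected DCO frequency = 0.2206 × 0.1103 ≈ 0.02433; observed = 16/943 ≈ 0.01697.
Coefficient of coincidence = 0.01697/0.02433 ≈ 0.70.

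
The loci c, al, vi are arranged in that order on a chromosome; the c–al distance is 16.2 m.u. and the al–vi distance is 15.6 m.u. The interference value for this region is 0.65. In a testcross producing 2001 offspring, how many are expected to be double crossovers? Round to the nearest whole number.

Map distances give recombination frequencies of 0.162 and 0.156 for the two intervals.
With interference 0.65 (so coincidence = 0.35), expected double-crossover frequency = 0.162 × 0.156 × 0.35 = 0.00885.
Expected number = 0.00885 × 2001 = 17.70 ≈ 18.

18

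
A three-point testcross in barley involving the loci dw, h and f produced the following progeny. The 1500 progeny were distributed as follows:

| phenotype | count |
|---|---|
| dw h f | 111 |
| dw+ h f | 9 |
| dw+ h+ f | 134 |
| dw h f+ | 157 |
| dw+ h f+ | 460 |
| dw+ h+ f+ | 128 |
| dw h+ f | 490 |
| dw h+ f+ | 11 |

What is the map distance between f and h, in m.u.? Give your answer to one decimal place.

17.3 m.u.

The two most frequent reciprocal classes, dw h+ f and dw+ h f+, are the parental types, so the F1 was dw h+ f / dw+ h f+.
The two rarest classes, dw h+ f+ and dw+ h f, are the double crossovers. Comparing them with the parentals, only the f allele has switched, so f is the middle locus and the order is dw – f – h.
Crossovers in the f–h interval produce the single-crossover classes dw h f and dw+ h+ f+ (111 + 128 = 239) plus the double crossovers (20).
RF(f–h) = (239 + 20) / 1500 = 259/1500 = 0.1727 → 17.3 m.u.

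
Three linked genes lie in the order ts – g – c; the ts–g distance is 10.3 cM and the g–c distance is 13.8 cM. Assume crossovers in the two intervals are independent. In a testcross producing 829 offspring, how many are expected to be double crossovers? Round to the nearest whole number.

12

Map distances give recombination frequencies of 0.103 and 0.138 for the two intervals.
With no interference, expected double-crossover frequency = 0.103 × 0.138 = 0.01421.
Expected number = 0.01421 × 829 = 11.78 ≈ 12.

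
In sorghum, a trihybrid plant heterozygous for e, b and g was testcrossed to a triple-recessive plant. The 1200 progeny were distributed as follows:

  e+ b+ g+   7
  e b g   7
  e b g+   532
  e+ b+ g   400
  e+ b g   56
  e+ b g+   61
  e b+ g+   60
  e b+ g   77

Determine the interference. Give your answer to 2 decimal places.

The two most frequent reciprocal classes, e+ b+ g and e b g+, are the parental types, so the F1 was e+ b+ g / e b g+.
The two rarest classes, e+ b+ g+ and e b g, are the double crossovers. Comparing them with the parentals, only the g allele has switched, so g is the middle locus and the order is b – g – e.
b–g: (116 + 14)/1200 = 0.1083; g–e: (138 + 14)/1200 = 0.1267.
Expected DCO frequency = 0.1083 × 0.1267 ≈ 0.01372; observed = 14/1200 ≈ 0.01167.
Coefficient of coincidence = 0.01167/0.01372 ≈ 0.85; interference = 1 − 0.85 = 0.15.

0.15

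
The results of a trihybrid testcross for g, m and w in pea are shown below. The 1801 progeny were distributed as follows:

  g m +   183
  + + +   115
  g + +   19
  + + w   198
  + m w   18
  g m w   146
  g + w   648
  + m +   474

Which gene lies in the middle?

The two most frequent reciprocal classes, + m + and g + w, are the parental types, so the F1 was + m + / g + w.
The two rarest classes, + m w and g + +, are the double crossovers. Comparing them with the parentals, only the w allele has switched, so w is the middle locus and the order is m – w – g.

w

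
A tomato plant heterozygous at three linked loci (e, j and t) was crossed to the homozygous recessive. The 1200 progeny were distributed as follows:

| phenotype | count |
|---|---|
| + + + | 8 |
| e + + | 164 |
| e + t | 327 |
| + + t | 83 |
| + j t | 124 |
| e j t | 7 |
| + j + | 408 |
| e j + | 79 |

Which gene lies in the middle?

The two most frequent reciprocal classes, + j + and e + t, are the parental types, so the F1 was + j + / e + t.
The two rarest classes, + + + and e j t, are the double crossovers. Comparing them with the parentals, only the j allele has switched, so j is the middle locus and the order is e – j – t.

j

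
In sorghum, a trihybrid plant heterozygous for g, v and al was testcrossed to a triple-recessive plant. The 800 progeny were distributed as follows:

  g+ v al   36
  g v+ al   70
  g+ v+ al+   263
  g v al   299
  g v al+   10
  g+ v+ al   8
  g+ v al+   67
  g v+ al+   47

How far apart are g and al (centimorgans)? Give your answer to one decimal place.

The two most frequent reciprocal classes, g+ v+ al+ and g v al, are the parental types, so the F1 was g+ v+ al+ / g v al.
The two rarest classes, g+ v+ al and g v al+, are the double crossovers. Comparing them with the parentals, only the al allele has switched, so al is the middle locus and the order is g – al – v.
Crossovers in the g–al interval produce the single-crossover classes g v+ al+ and g+ v al (47 + 36 = 83) plus the double crossovers (18).
RF(g–al) = (83 + 18) / 800 = 101/800 = 0.1263 → 12.6 centimorgans.

12.6 centimorgans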